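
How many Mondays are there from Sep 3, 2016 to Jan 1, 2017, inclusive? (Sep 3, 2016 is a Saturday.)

17

Sep 3, 2016 is a Saturday; the first Monday on or after it is Sep 5, 2016 (2 days later).
From Sep 5, 2016 to Jan 1, 2017: 25 + 31 + 30 + 31 + 1 = 118 days (rest of Sep, Oct, Nov, Dec, Jan).
118 ÷ 7 = 16 full weeks with remainder 6, so 16 more Mondays after the first → 17.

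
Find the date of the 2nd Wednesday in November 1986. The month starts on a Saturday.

November 1986 begins on a Saturday, so the first Wednesday is November 5 (4 days later).
The 2nd Wednesday is 1 weeks later: 5 + 7 = 12.

12 November 1986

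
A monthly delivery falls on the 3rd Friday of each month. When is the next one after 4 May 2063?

18 May 2063

May 2063 starts on a Tuesday; its first Friday is the 4th, so the 3rd Friday is the 18th — 18 May 2063.
18 May 2063 is after 4 May 2063, so that is the next one.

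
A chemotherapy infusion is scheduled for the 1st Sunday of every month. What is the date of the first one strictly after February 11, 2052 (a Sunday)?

March 3, 2052

February 2052 starts on a Thursday, so its 1st Sunday is February 4, 2052 (3 days in).
That is not after February 11, 2052, so look at March 2052.
March 2052 starts on a Friday, so its 1st Sunday is March 3, 2052 (2 days in).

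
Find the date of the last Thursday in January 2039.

January 2039 begins on a Saturday, so the first Thursday is January 6 (5 days later).
January 2039 has 31 days. Adding weeks: 6, 13, 20, 27 — the last one ≤ 31 is the 27th.

2039-01-27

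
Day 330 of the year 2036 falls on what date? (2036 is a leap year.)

January has 31 days (330 − 31 = 299 remain).
February has 29 days (299 − 29 = 270 remain).
March has 31 days (270 − 31 = 239 remain).
April has 30 days (239 − 30 = 209 remain).
May has 31 days (209 − 31 = 178 remain).
June has 30 days (178 − 30 = 148 remain).
July has 31 days (148 − 31 = 117 remain).
August has 31 days (117 − 31 = 86 remain).
September has 30 days (86 − 30 = 56 remain).
October has 31 days (56 − 31 = 25 remain).
25 into November → November 25.

2036-11-25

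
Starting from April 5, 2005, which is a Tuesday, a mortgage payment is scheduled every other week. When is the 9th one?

The 9th occurrence is 8 intervals after the first: 8 × 14 = 112 days after April 5, 2005.
April has 30 days — 25 days to the end of April leaves 87.
May has 31 days (56 left).
June has 30 days (26 left).
26 days into July → July 26, 2005.

July 26, 2005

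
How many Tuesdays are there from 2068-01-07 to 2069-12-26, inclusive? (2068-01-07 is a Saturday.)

2068-01-07 is a Saturday; the first Tuesday on or after it is 2068-01-10 (3 days later).
From 2068-01-10 to 2069-12-26: 356 + 360 = 716 days (rest of 2068, to 2069-12-26 in 2069).
716 ÷ 7 = 102 full weeks with remainder 2, so 102 more Tuesdays after the first → 103.

103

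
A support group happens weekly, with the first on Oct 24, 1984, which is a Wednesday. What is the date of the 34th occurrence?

The 34th occurrence is 33 intervals after the first: 33 × 7 = 231 days after Oct 24, 1984.
Oct has 31 days — 7 days to the end of Oct leaves 224.
Nov has 30 days (194 left).
Dec has 31 days (163 left).
Jan has 31 days (132 left).
Feb has 28 days (104 left).
Mar has 31 days (73 left).
Apr has 30 days (43 left).
May has 31 days (12 left).
12 days into Jun → Jun 12, 1985.

Jun 12, 1985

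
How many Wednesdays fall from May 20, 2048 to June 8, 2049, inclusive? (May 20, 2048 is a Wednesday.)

May 20, 2048 is a Wednesday; the first Wednesday on or after it is May 20, 2048.
From May 20, 2048 to June 8, 2049: 225 + 159 = 384 days (rest of 2048, to June 8, 2049 in 2049).
384 ÷ 7 = 54 full weeks with remainder 6, so 54 more Wednesdays after the first → 55.

55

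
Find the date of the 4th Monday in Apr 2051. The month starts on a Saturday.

Apr 2051 begins on a Saturday, so the first Monday is Apr 3 (2 days later).
The 4th Monday is 3 weeks later: 3 + 21 = 24.

Apr 24, 2051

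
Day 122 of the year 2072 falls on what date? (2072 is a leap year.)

Jan has 31 days (122 − 31 = 91 remain).
Feb has 29 days (91 − 29 = 62 remain).
Mar has 31 days (62 − 31 = 31 remain).
Apr has 30 days (31 − 30 = 1 remain).
1 into May → May 1.

May 1, 2072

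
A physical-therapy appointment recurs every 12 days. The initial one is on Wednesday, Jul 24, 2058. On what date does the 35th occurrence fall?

The 35th occurrence is 34 intervals after the first: 34 × 12 = 408 days after Jul 24, 2058.
Jul has 31 days — 7 days to the end of Jul leaves 401.
From end of Jul to end of 2058 is 153 days (248 left).
Jan has 31 days (217 left).
Feb has 28 days (189 left).
Mar has 31 days (158 left).
Apr has 30 days (128 left).
May has 31 days (97 left).
Jun has 30 days (67 left).
Jul has 31 days (36 left).
Aug has 31 days (5 left).
5 days into Sep → Sep 5, 2059.

Sep 5, 2059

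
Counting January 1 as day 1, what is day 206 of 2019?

January has 31 days (206 − 31 = 175 remain).
February has 28 days (175 − 28 = 147 remain).
March has 31 days (147 − 31 = 116 remain).
April has 30 days (116 − 30 = 86 remain).
May has 31 days (86 − 31 = 55 remain).
June has 30 days (55 − 30 = 25 remain).
25 into July → July 25.

25 July 2019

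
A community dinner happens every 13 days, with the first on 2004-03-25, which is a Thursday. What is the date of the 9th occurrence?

2004-07-07

The 9th occurrence is 8 intervals after the first: 8 × 13 = 104 days after 2004-03-25.
March has 31 days — 6 days to the end of March leaves 98.
April has 30 days (68 left).
May has 31 days (37 left).
June has 30 days (7 left).
7 days into July → 2004-07-07.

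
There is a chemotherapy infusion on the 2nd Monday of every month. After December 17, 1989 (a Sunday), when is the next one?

December 1989 starts on a Friday; its first Monday is the 4th, so the 2nd Monday is the 11th — December 11, 1989.
That is not after December 17, 1989, so look at January 1990.
January 1990 starts on a Monday; its first Monday is the 1st, so the 2nd Monday is the 8th — January 8, 1990.

January 8, 1990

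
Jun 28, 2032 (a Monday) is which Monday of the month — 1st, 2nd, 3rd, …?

4th

Day 28 falls in week ⌈28/7⌉ of the month.
Days 1–7 hold the 1st Monday, 8–14 the 2nd, 15–21 the 3rd, 22–28 the 4th, 29–31 the 5th.
28 is in the range for the 4th.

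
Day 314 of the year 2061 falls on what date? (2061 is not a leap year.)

November 10, 2061

January has 31 days (314 − 31 = 283 remain).
February has 28 days (283 − 28 = 255 remain).
March has 31 days (255 − 31 = 224 remain).
April has 30 days (224 − 30 = 194 remain).
May has 31 days (194 − 31 = 163 remain).
June has 30 days (163 − 30 = 133 remain).
July has 31 days (133 − 31 = 102 remain).
August has 31 days (102 − 31 = 71 remain).
September has 30 days (71 − 30 = 41 remain).
October has 31 days (41 − 31 = 10 remain).
10 into November → November 10.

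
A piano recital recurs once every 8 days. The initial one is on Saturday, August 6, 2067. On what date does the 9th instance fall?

October 9, 2067

The 9th occurrence is 8 intervals after the first: 8 × 8 = 64 days after August 6, 2067.
August has 31 days — 25 days to the end of August leaves 39.
September has 30 days (9 left).
9 days into October → October 9, 2067.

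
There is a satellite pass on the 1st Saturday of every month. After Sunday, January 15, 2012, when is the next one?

February 4, 2012

January 2012 starts on a Sunday, so its 1st Saturday is January 7, 2012 (6 days in).
That is not after January 15, 2012, so look at February 2012.
February 2012 starts on a Wednesday, so its 1st Saturday is February 4, 2012 (3 days in).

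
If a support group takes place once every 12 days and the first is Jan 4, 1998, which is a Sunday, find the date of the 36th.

Feb 28, 1999

The 36th occurrence is 35 intervals after the first: 35 × 12 = 420 days after Jan 4, 1998.
Jan has 31 days — 27 days to the end of Jan leaves 393.
Feb has 28 days (365 left).
Mar has 31 days (334 left).
Apr has 30 days (304 left).
May has 31 days (273 left).
Jun has 30 days (243 left).
Jul has 31 days (212 left).
Aug has 31 days (181 left).
Sep has 30 days (151 left).
Oct has 31 days (120 left).
Nov has 30 days (90 left).
Dec has 31 days (59 left).
Jan has 31 days (28 left).
28 days into Feb → Feb 28, 1999.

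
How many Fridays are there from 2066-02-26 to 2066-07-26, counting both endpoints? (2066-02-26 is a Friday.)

2066-02-26 is a Friday; the first Friday on or after it is 2066-02-26.
From 2066-02-26 to 2066-07-26: 2 + 31 + 30 + 31 + 30 + 26 = 150 days (rest of February, March, April, May, June, July).
150 ÷ 7 = 21 full weeks with remainder 3, so 21 more Fridays after the first → 22.

22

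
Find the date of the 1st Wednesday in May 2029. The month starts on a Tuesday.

2029-05-02

May 2029 begins on a Tuesday, so the first Wednesday is May 2 (1 day later).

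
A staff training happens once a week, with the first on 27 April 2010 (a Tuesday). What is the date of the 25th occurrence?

12 October 2010

The 25th occurrence is 24 intervals after the first: 24 × 7 = 168 days after 27 April 2010.
April has 30 days — 3 days to the end of April leaves 165.
May has 31 days (134 left).
June has 30 days (104 left).
July has 31 days (73 left).
August has 31 days (42 left).
September has 30 days (12 left).
12 days into October → 12 October 2010.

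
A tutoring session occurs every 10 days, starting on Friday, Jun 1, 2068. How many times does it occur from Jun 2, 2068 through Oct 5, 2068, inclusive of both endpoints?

12

Occurrences land 10·i days after Jun 1, 2068 for i = 0, 1, 2, …
Jun 2, 2068 is 1 day after the start; 1 ÷ 10 = 0 remainder 1; since the remainder is 1, round up to i = 1. First occurrence in the window: #2 on Jun 11, 2068 (1×10 = 10 days in).
Oct 5, 2068 is 126 days after the start; 126 ÷ 10 = 12 remainder 6. Last occurrence in the window: #13 on Sep 29, 2068.
Occurrences #2 through #13: 12 in total.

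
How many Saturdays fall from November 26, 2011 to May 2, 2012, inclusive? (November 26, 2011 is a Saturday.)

23

November 26, 2011 is a Saturday; the first Saturday on or after it is November 26, 2011.
From November 26, 2011 to May 2, 2012: 4 + 31 + 31 + 29 + 31 + 30 + 2 = 158 days (rest of November, December, January, February, March, April, May).
158 ÷ 7 = 22 full weeks with remainder 4, so 22 more Saturdays after the first → 23.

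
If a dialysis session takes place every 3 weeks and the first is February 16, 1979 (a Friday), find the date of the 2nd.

The 2nd occurrence is 1 interval after the first: 1 × 21 = 21 days after February 16, 1979.
February has 28 days — 12 days to the end of February leaves 9.
9 days into March → March 9, 1979.

March 9, 1979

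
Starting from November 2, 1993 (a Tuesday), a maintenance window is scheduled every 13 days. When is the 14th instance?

The 14th occurrence is 13 intervals after the first: 13 × 13 = 169 days after November 2, 1993.
November has 30 days — 28 days to the end of November leaves 141.
December has 31 days (110 left).
January has 31 days (79 left).
February has 28 days (51 left).
March has 31 days (20 left).
20 days into April → April 20, 1994.

April 20, 1994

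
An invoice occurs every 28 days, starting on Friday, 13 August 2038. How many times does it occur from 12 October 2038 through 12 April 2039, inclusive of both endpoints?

6

Occurrences land 28·i days after 13 August 2038 for i = 0, 1, 2, …
12 October 2038 is 60 days after the start; 60 ÷ 28 = 2 remainder 4; since the remainder is 4, round up to i = 3. First occurrence in the window: #4 on 5 November 2038 (3×28 = 84 days in).
12 April 2039 is 242 days after the start; 242 ÷ 28 = 8 remainder 18. Last occurrence in the window: #9 on 25 March 2039.
Occurrences #4 through #9: 6 in total.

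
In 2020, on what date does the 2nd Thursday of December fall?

The first Thursday of December 2020 is December 3.
The 2nd Thursday is 1 weeks later: 3 + 7 = 10.

10 December 2020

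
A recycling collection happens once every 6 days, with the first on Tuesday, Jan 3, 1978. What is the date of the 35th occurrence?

Jul 26, 1978

The 35th occurrence is 34 intervals after the first: 34 × 6 = 204 days after Jan 3, 1978.
Jan has 31 days — 28 days to the end of Jan leaves 176.
Feb has 28 days (148 left).
Mar has 31 days (117 left).
Apr has 30 days (87 left).
May has 31 days (56 left).
Jun has 30 days (26 left).
26 days into Jul → Jul 26, 1978.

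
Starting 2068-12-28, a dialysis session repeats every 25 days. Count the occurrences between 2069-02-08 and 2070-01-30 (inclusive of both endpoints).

Occurrences land 25·i days after 2068-12-28 for i = 0, 1, 2, …
2069-02-08 is 42 days after the start; 42 ÷ 25 = 1 remainder 17; since the remainder is 17, round up to i = 2. First occurrence in the window: #3 on 2069-02-16 (2×25 = 50 days in).
2070-01-30 is 398 days after the start; 398 ÷ 25 = 15 remainder 23. Last occurrence in the window: #16 on 2070-01-07.
Occurrences #3 through #16: 14 in total.

14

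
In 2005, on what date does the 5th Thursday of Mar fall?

Mar 31, 2005

Mar 2005 begins on a Tuesday, so the first Thursday is Mar 3 (2 days later).
The 5th Thursday is 4 weeks later: 3 + 28 = 31.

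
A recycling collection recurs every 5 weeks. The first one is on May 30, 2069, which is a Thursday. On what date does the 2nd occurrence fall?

Jul 4, 2069

The 2nd occurrence is 1 interval after the first: 1 × 35 = 35 days after May 30, 2069.
May has 31 days — 1 day to the end of May leaves 34.
Jun has 30 days (4 left).
4 days into Jul → Jul 4, 2069.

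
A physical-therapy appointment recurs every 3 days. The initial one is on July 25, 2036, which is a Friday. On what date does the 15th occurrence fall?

September 5, 2036

The 15th occurrence is 14 intervals after the first: 14 × 3 = 42 days after July 25, 2036.
July has 31 days — 6 days to the end of July leaves 36.
August has 31 days (5 left).
5 days into September → September 5, 2036.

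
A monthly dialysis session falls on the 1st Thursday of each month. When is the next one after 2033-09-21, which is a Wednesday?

September 2033 starts on a Thursday, so its 1st Thursday is 2033-09-01.
That is not after 2033-09-21, so look at October 2033.
October 2033 starts on a Saturday, so its 1st Thursday is 2033-10-06 (5 days in).

2033-10-06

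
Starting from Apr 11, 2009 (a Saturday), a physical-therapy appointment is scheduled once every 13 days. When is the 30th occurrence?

The 30th occurrence is 29 intervals after the first: 29 × 13 = 377 days after Apr 11, 2009.
Apr has 30 days — 19 days to the end of Apr leaves 358.
May has 31 days (327 left).
Jun has 30 days (297 left).
Jul has 31 days (266 left).
Aug has 31 days (235 left).
Sep has 30 days (205 left).
Oct has 31 days (174 left).
Nov has 30 days (144 left).
Dec has 31 days (113 left).
Jan has 31 days (82 left).
Feb has 28 days (54 left).
Mar has 31 days (23 left).
23 days into Apr → Apr 23, 2010.

Apr 23, 2010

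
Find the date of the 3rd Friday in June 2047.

June 21, 2047

The first Friday of June 2047 is June 7.
The 3rd Friday is 2 weeks later: 7 + 14 = 21.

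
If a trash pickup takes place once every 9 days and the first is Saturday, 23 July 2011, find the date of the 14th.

17 November 2011

The 14th occurrence is 13 intervals after the first: 13 × 9 = 117 days after 23 July 2011.
July has 31 days — 8 days to the end of July leaves 109.
August has 31 days (78 left).
September has 30 days (48 left).
October has 31 days (17 left).
17 days into November → 17 November 2011.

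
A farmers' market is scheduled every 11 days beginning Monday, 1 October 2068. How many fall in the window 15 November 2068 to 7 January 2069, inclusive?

4

Occurrences land 11·i days after 1 October 2068 for i = 0, 1, 2, …
15 November 2068 is 45 days after the start; 45 ÷ 11 = 4 remainder 1; since the remainder is 1, round up to i = 5. First occurrence in the window: #6 on 25 November 2068 (5×11 = 55 days in).
7 January 2069 is 98 days after the start; 98 ÷ 11 = 8 remainder 10. Last occurrence in the window: #9 on 28 December 2068.
Occurrences #6 through #9: 4 in total.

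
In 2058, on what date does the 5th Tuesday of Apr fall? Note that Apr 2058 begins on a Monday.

Apr 30, 2058

Apr 2058 begins on a Monday, so the first Tuesday is Apr 2 (1 day later).
The 5th Tuesday is 4 weeks later: 2 + 28 = 30.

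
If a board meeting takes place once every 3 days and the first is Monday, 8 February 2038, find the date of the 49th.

2 July 2038

The 49th occurrence is 48 intervals after the first: 48 × 3 = 144 days after 8 February 2038.
February has 28 days — 20 days to the end of February leaves 124.
March has 31 days (93 left).
April has 30 days (63 left).
May has 31 days (32 left).
June has 30 days (2 left).
2 days into July → 2 July 2038.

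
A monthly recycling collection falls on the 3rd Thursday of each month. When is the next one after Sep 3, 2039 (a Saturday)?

Sep 2039 starts on a Thursday; its first Thursday is the 1st, so the 3rd Thursday is the 15th — Sep 15, 2039.
Sep 15, 2039 is after Sep 3, 2039, so that is the next one.

Sep 15, 2039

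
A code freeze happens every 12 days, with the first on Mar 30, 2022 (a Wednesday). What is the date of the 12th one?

Aug 9, 2022

The 12th occurrence is 11 intervals after the first: 11 × 12 = 132 days after Mar 30, 2022.
Mar has 31 days — 1 day to the end of Mar leaves 131.
Apr has 30 days (101 left).
May has 31 days (70 left).
Jun has 30 days (40 left).
Jul has 31 days (9 left).
9 days into Aug → Aug 9, 2022.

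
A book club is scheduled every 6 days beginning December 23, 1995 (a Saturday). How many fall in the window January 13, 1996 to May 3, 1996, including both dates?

Occurrences land 6·i days after December 23, 1995 for i = 0, 1, 2, …
January 13, 1996 is 21 days after the start; 21 ÷ 6 = 3 remainder 3; since the remainder is 3, round up to i = 4. First occurrence in the window: #5 on January 16, 1996 (4×6 = 24 days in).
May 3, 1996 is 132 days after the start; 132 ÷ 6 = 22 remainder 0. Last occurrence in the window: #23 on May 3, 1996.
Occurrences #5 through #23: 19 in total.

19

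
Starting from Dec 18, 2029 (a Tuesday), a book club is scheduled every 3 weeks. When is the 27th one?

The 27th occurrence is 26 intervals after the first: 26 × 21 = 546 days after Dec 18, 2029.
Dec has 31 days — 13 days to the end of Dec leaves 533.
2030 has 365 days (168 left).
Jan has 31 days (137 left).
Feb has 28 days (109 left).
Mar has 31 days (78 left).
Apr has 30 days (48 left).
May has 31 days (17 left).
17 days into Jun → Jun 17, 2031.

Jun 17, 2031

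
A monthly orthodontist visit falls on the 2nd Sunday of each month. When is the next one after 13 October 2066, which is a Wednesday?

October 2066 starts on a Friday; its first Sunday is the 3rd, so the 2nd Sunday is the 10th — 10 October 2066.
That is not after 13 October 2066, so look at November 2066.
November 2066 starts on a Monday; its first Sunday is the 7th, so the 2nd Sunday is the 14th — 14 November 2066.

14 November 2066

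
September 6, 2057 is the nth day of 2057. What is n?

Days in months before September: 31 + 28 + 31 + 30 + 31 + 30 + 31 + 31 = 243.
Plus 6 days into September → day 249.

249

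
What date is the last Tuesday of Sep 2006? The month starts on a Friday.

Sep 26, 2006

Sep 2006 begins on a Friday, so the first Tuesday is Sep 5 (4 days later).
Sep 2006 has 30 days. Adding weeks: 5, 12, 19, 26 — the last one ≤ 30 is the 26th.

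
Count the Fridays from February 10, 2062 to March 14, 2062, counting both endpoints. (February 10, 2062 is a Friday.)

February 10, 2062 is a Friday; the first Friday on or after it is February 10, 2062.
From February 10, 2062 to March 14, 2062: 18 + 14 = 32 days (rest of February, March).
32 ÷ 7 = 4 full weeks with remainder 4, so 4 more Fridays after the first → 5.

5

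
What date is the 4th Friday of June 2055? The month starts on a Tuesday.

June 2055 begins on a Tuesday, so the first Friday is June 4 (3 days later).
The 4th Friday is 3 weeks later: 4 + 21 = 25.

June 25, 2055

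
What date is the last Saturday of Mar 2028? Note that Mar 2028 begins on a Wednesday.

Mar 25, 2028

Mar 2028 begins on a Wednesday, so the first Saturday is Mar 4 (3 days later).
Mar 2028 has 31 days. Adding weeks: 4, 11, 18, 25 — the last one ≤ 31 is the 25th.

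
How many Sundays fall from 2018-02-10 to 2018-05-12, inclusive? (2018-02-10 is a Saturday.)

2018-02-10 is a Saturday; the first Sunday on or after it is 2018-02-11 (1 day later).
From 2018-02-11 to 2018-05-12: 17 + 31 + 30 + 12 = 90 days (rest of February, March, April, May).
90 ÷ 7 = 12 full weeks with remainder 6, so 12 more Sundays after the first → 13.

13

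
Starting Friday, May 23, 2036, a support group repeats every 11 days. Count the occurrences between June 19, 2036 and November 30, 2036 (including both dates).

Occurrences land 11·i days after May 23, 2036 for i = 0, 1, 2, …
June 19, 2036 is 27 days after the start; 27 ÷ 11 = 2 remainder 5; since the remainder is 5, round up to i = 3. First occurrence in the window: #4 on June 25, 2036 (3×11 = 33 days in).
November 30, 2036 is 191 days after the start; 191 ÷ 11 = 17 remainder 4. Last occurrence in the window: #18 on November 26, 2036.
Occurrences #4 through #18: 15 in total.

15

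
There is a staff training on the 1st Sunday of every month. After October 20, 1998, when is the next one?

November 1, 1998

October 1998 starts on a Thursday, so its 1st Sunday is October 4, 1998 (3 days in).
That is not after October 20, 1998, so look at November 1998.
November 1998 starts on a Sunday, so its 1st Sunday is November 1, 1998.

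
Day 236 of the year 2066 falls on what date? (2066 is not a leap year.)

24 August 2066

January has 31 days (236 − 31 = 205 remain).
February has 28 days (205 − 28 = 177 remain).
March has 31 days (177 − 31 = 146 remain).
April has 30 days (146 − 30 = 116 remain).
May has 31 days (116 − 31 = 85 remain).
June has 30 days (85 − 30 = 55 remain).
July has 31 days (55 − 31 = 24 remain).
24 into August → August 24.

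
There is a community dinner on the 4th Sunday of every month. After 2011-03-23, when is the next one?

2011-03-27

March 2011 starts on a Tuesday; its first Sunday is the 6th, so the 4th Sunday is the 27th — 2011-03-27.
2011-03-27 is after 2011-03-23, so that is the next one.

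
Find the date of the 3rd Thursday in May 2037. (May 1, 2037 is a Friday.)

May 2037 begins on a Friday, so the first Thursday is May 7 (6 days later).
The 3rd Thursday is 2 weeks later: 7 + 14 = 21.

2037-05-21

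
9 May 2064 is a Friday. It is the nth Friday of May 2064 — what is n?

Day 9 falls in week ⌈9/7⌉ of the month.
Days 1–7 hold the 1st Friday, 8–14 the 2nd, 15–21 the 3rd, 22–28 the 4th, 29–31 the 5th.
9 is in the range for the 2nd.

2nd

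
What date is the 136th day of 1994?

16 May 1994

January has 31 days (136 − 31 = 105 remain).
February has 28 days (105 − 28 = 77 remain).
March has 31 days (77 − 31 = 46 remain).
April has 30 days (46 − 30 = 16 remain).
16 into May → May 16.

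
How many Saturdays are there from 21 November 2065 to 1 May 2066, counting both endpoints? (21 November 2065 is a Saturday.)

24

21 November 2065 is a Saturday; the first Saturday on or after it is 21 November 2065.
From 21 November 2065 to 1 May 2066: 9 + 31 + 31 + 28 + 31 + 30 + 1 = 161 days (rest of November, December, January, February, March, April, May).
161 ÷ 7 = 23 full weeks with remainder 0, so 23 more Saturdays after the first → 24.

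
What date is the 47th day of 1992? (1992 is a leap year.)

January has 31 days (47 − 31 = 16 remain).
16 into February → February 16.

1992-02-16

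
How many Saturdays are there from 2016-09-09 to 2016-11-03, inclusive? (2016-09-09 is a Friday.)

2016-09-09 is a Friday; the first Saturday on or after it is 2016-09-10 (1 day later).
From 2016-09-10 to 2016-11-03: 20 + 31 + 3 = 54 days (rest of September, October, November).
54 ÷ 7 = 7 full weeks with remainder 5, so 7 more Saturdays after the first → 8.

8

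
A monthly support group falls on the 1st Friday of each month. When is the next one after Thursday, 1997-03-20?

1997-04-04

March 1997 starts on a Saturday, so its 1st Friday is 1997-03-07 (6 days in).
That is not after 1997-03-20, so look at April 1997.
April 1997 starts on a Tuesday, so its 1st Friday is 1997-04-04 (3 days in).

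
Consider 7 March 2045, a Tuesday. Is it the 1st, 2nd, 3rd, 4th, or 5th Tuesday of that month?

Day 7 falls in week ⌈7/7⌉ of the month.
Days 1–7 hold the 1st Tuesday, 8–14 the 2nd, 15–21 the 3rd, 22–28 the 4th, 29–31 the 5th.
7 is in the range for the 1st.

1st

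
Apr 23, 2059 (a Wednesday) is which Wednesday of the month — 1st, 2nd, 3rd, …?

4th

Day 23 falls in week ⌈23/7⌉ of the month.
Days 1–7 hold the 1st Wednesday, 8–14 the 2nd, 15–21 the 3rd, 22–28 the 4th, 29–31 the 5th.
23 is in the range for the 4th.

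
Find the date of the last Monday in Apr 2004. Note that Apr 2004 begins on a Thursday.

Apr 26, 2004

Apr 2004 begins on a Thursday, so the first Monday is Apr 5 (4 days later).
Apr 2004 has 30 days. Adding weeks: 5, 12, 19, 26 — the last one ≤ 30 is the 26th.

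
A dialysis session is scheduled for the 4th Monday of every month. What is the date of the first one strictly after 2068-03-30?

March 2068 starts on a Thursday; its first Monday is the 5th, so the 4th Monday is the 26th — 2068-03-26.
That is not after 2068-03-30, so look at April 2068.
April 2068 starts on a Sunday; its first Monday is the 2nd, so the 4th Monday is the 23rd — 2068-04-23.

2068-04-23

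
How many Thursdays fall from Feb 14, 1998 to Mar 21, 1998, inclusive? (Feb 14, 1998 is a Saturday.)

5

Feb 14, 1998 is a Saturday; the first Thursday on or after it is Feb 19, 1998 (5 days later).
From Feb 19, 1998 to Mar 21, 1998: 9 + 21 = 30 days (rest of Feb, Mar).
30 ÷ 7 = 4 full weeks with remainder 2, so 4 more Thursdays after the first → 5.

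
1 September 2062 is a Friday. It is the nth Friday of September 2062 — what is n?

Day 1 falls in week ⌈1/7⌉ of the month.
Days 1–7 hold the 1st Friday, 8–14 the 2nd, 15–21 the 3rd, 22–28 the 4th, 29–31 the 5th.
1 is in the range for the 1st.

1st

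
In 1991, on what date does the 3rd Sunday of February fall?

The first Sunday of February 1991 is February 3.
The 3rd Sunday is 2 weeks later: 3 + 14 = 17.

17 February 1991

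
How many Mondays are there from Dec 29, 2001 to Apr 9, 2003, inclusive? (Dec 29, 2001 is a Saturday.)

Dec 29, 2001 is a Saturday; the first Monday on or after it is Dec 31, 2001 (2 days later).
From Dec 31, 2001 to Apr 9, 2003: 0 + 365 + 99 = 464 days (rest of 2001, 2002, to Apr 9, 2003 in 2003).
464 ÷ 7 = 66 full weeks with remainder 2, so 66 more Mondays after the first → 67.

67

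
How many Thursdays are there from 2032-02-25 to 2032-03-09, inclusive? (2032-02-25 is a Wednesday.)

2032-02-25 is a Wednesday; the first Thursday on or after it is 2032-02-26 (1 day later).
From 2032-02-26 to 2032-03-09: 3 + 9 = 12 days (rest of February, March).
12 ÷ 7 = 1 full weeks with remainder 5, so 1 more Thursdays after the first → 2.

2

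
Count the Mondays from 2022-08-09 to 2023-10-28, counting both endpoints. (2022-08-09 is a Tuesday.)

63

2022-08-09 is a Tuesday; the first Monday on or after it is 2022-08-15 (6 days later).
From 2022-08-15 to 2023-10-28: 138 + 301 = 439 days (rest of 2022, to 2023-10-28 in 2023).
439 ÷ 7 = 62 full weeks with remainder 5, so 62 more Mondays after the first → 63.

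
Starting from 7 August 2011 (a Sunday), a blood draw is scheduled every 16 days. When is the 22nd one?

8 July 2012

The 22nd occurrence is 21 intervals after the first: 21 × 16 = 336 days after 7 August 2011.
August has 31 days — 24 days to the end of August leaves 312.
September has 30 days (282 left).
October has 31 days (251 left).
November has 30 days (221 left).
December has 31 days (190 left).
January has 31 days (159 left).
February has 29 days (130 left).
March has 31 days (99 left).
April has 30 days (69 left).
May has 31 days (38 left).
June has 30 days (8 left).
8 days into July → 8 July 2012.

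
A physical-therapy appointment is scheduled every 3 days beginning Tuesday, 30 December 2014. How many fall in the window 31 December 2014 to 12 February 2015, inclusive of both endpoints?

14

Occurrences land 3·i days after 30 December 2014 for i = 0, 1, 2, …
31 December 2014 is 1 day after the start; 1 ÷ 3 = 0 remainder 1; since the remainder is 1, round up to i = 1. First occurrence in the window: #2 on 2 January 2015 (1×3 = 3 days in).
12 February 2015 is 44 days after the start; 44 ÷ 3 = 14 remainder 2. Last occurrence in the window: #15 on 10 February 2015.
Occurrences #2 through #15: 14 in total.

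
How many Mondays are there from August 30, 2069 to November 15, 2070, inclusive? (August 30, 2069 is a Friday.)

63

August 30, 2069 is a Friday; the first Monday on or after it is September 2, 2069 (3 days later).
From September 2, 2069 to November 15, 2070: 120 + 319 = 439 days (rest of 2069, to November 15, 2070 in 2070).
439 ÷ 7 = 62 full weeks with remainder 5, so 62 more Mondays after the first → 63.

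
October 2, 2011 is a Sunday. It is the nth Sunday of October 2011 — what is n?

1st

Day 2 falls in week ⌈2/7⌉ of the month.
Days 1–7 hold the 1st Sunday, 8–14 the 2nd, 15–21 the 3rd, 22–28 the 4th, 29–31 the 5th.
2 is in the range for the 1st.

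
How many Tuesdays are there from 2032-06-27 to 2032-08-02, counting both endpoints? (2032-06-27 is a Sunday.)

5

2032-06-27 is a Sunday; the first Tuesday on or after it is 2032-06-29 (2 days later).
From 2032-06-29 to 2032-08-02: 1 + 31 + 2 = 34 days (rest of June, July, August).
34 ÷ 7 = 4 full weeks with remainder 6, so 4 more Tuesdays after the first → 5.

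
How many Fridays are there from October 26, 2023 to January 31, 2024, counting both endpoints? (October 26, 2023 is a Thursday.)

14

October 26, 2023 is a Thursday; the first Friday on or after it is October 27, 2023 (1 day later).
From October 27, 2023 to January 31, 2024: 4 + 30 + 31 + 31 = 96 days (rest of October, November, December, January).
96 ÷ 7 = 13 full weeks with remainder 5, so 13 more Fridays after the first → 14.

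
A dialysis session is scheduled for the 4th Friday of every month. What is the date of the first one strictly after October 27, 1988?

October 28, 1988

October 1988 starts on a Saturday; its first Friday is the 7th, so the 4th Friday is the 28th — October 28, 1988.
October 28, 1988 is after October 27, 1988, so that is the next one.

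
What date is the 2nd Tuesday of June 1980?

The first Tuesday of June 1980 is June 3.
The 2nd Tuesday is 1 weeks later: 3 + 7 = 10.

10 June 1980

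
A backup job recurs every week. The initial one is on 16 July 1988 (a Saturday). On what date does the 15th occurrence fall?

The 15th occurrence is 14 intervals after the first: 14 × 7 = 98 days after 16 July 1988.
July has 31 days — 15 days to the end of July leaves 83.
August has 31 days (52 left).
September has 30 days (22 left).
22 days into October → 22 October 1988.

22 October 1988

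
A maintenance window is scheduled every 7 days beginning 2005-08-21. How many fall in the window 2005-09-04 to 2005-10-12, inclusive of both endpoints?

6

Occurrences land 7·i days after 2005-08-21 for i = 0, 1, 2, …
2005-09-04 is 14 days after the start; 14 ÷ 7 = 2 remainder 0. First occurrence in the window: #3 on 2005-09-04 (2×7 = 14 days in).
2005-10-12 is 52 days after the start; 52 ÷ 7 = 7 remainder 3. Last occurrence in the window: #8 on 2005-10-09.
Occurrences #3 through #8: 6 in total.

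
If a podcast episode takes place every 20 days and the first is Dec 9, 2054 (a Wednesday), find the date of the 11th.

The 11th occurrence is 10 intervals after the first: 10 × 20 = 200 days after Dec 9, 2054.
Dec has 31 days — 22 days to the end of Dec leaves 178.
Jan has 31 days (147 left).
Feb has 28 days (119 left).
Mar has 31 days (88 left).
Apr has 30 days (58 left).
May has 31 days (27 left).
27 days into Jun → Jun 27, 2055.

Jun 27, 2055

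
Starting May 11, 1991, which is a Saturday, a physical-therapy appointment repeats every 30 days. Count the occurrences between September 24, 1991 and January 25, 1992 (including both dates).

4

Occurrences land 30·i days after May 11, 1991 for i = 0, 1, 2, …
September 24, 1991 is 136 days after the start; 136 ÷ 30 = 4 remainder 16; since the remainder is 16, round up to i = 5. First occurrence in the window: #6 on October 8, 1991 (5×30 = 150 days in).
January 25, 1992 is 259 days after the start; 259 ÷ 30 = 8 remainder 19. Last occurrence in the window: #9 on January 6, 1992.
Occurrences #6 through #9: 4 in total.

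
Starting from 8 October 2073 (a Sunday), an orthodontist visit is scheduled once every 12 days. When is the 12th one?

The 12th occurrence is 11 intervals after the first: 11 × 12 = 132 days after 8 October 2073.
October has 31 days — 23 days to the end of October leaves 109.
November has 30 days (79 left).
December has 31 days (48 left).
January has 31 days (17 left).
17 days into February → 17 February 2074.

17 February 2074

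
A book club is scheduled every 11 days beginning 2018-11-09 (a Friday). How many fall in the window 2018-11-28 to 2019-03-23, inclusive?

Occurrences land 11·i days after 2018-11-09 for i = 0, 1, 2, …
2018-11-28 is 19 days after the start; 19 ÷ 11 = 1 remainder 8; since the remainder is 8, round up to i = 2. First occurrence in the window: #3 on 2018-12-01 (2×11 = 22 days in).
2019-03-23 is 134 days after the start; 134 ÷ 11 = 12 remainder 2. Last occurrence in the window: #13 on 2019-03-21.
Occurrences #3 through #13: 11 in total.

11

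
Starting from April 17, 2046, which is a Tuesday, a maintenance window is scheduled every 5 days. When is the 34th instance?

The 34th occurrence is 33 intervals after the first: 33 × 5 = 165 days after April 17, 2046.
April has 30 days — 13 days to the end of April leaves 152.
May has 31 days (121 left).
June has 30 days (91 left).
July has 31 days (60 left).
August has 31 days (29 left).
29 days into September → September 29, 2046.

September 29, 2046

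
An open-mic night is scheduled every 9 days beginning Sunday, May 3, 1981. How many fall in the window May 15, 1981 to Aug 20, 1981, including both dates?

11

Occurrences land 9·i days after May 3, 1981 for i = 0, 1, 2, …
May 15, 1981 is 12 days after the start; 12 ÷ 9 = 1 remainder 3; since the remainder is 3, round up to i = 2. First occurrence in the window: #3 on May 21, 1981 (2×9 = 18 days in).
Aug 20, 1981 is 109 days after the start; 109 ÷ 9 = 12 remainder 1. Last occurrence in the window: #13 on Aug 19, 1981.
Occurrences #3 through #13: 11 in total.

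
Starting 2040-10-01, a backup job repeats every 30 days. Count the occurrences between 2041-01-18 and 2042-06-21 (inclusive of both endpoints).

17

Occurrences land 30·i days after 2040-10-01 for i = 0, 1, 2, …
2041-01-18 is 109 days after the start; 109 ÷ 30 = 3 remainder 19; since the remainder is 19, round up to i = 4. First occurrence in the window: #5 on 2041-01-29 (4×30 = 120 days in).
2042-06-21 is 628 days after the start; 628 ÷ 30 = 20 remainder 28. Last occurrence in the window: #21 on 2042-05-24.
Occurrences #5 through #21: 17 in total.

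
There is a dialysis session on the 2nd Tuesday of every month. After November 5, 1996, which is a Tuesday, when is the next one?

November 1996 starts on a Friday; its first Tuesday is the 5th, so the 2nd Tuesday is the 12th — November 12, 1996.
November 12, 1996 is after November 5, 1996, so that is the next one.

November 12, 1996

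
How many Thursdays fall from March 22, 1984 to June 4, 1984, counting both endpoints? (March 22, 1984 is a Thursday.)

11

March 22, 1984 is a Thursday; the first Thursday on or after it is March 22, 1984.
From March 22, 1984 to June 4, 1984: 9 + 30 + 31 + 4 = 74 days (rest of March, April, May, June).
74 ÷ 7 = 10 full weeks with remainder 4, so 10 more Thursdays after the first → 11.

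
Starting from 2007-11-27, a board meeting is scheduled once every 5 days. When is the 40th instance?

The 40th occurrence is 39 intervals after the first: 39 × 5 = 195 days after 2007-11-27.
November has 30 days — 3 days to the end of November leaves 192.
December has 31 days (161 left).
January has 31 days (130 left).
February has 29 days (101 left).
March has 31 days (70 left).
April has 30 days (40 left).
May has 31 days (9 left).
9 days into June → 2008-06-09.

2008-06-09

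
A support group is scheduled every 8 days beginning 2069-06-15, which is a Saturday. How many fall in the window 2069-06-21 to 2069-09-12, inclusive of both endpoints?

Occurrences land 8·i days after 2069-06-15 for i = 0, 1, 2, …
2069-06-21 is 6 days after the start; 6 ÷ 8 = 0 remainder 6; since the remainder is 6, round up to i = 1. First occurrence in the window: #2 on 2069-06-23 (1×8 = 8 days in).
2069-09-12 is 89 days after the start; 89 ÷ 8 = 11 remainder 1. Last occurrence in the window: #12 on 2069-09-11.
Occurrences #2 through #12: 11 in total.

11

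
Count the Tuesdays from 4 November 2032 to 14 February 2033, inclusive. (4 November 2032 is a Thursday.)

4 November 2032 is a Thursday; the first Tuesday on or after it is 9 November 2032 (5 days later).
From 9 November 2032 to 14 February 2033: 21 + 31 + 31 + 14 = 97 days (rest of November, December, January, February).
97 ÷ 7 = 13 full weeks with remainder 6, so 13 more Tuesdays after the first → 14.

14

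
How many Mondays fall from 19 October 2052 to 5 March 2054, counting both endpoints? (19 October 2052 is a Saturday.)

19 October 2052 is a Saturday; the first Monday on or after it is 21 October 2052 (2 days later).
From 21 October 2052 to 5 March 2054: 71 + 365 + 64 = 500 days (rest of 2052, 2053, to 5 March 2054 in 2054).
500 ÷ 7 = 71 full weeks with remainder 3, so 71 more Mondays after the first → 72.

72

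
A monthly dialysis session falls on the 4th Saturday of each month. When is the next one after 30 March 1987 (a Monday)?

March 1987 starts on a Sunday; its first Saturday is the 7th, so the 4th Saturday is the 28th — 28 March 1987.
That is not after 30 March 1987, so look at April 1987.
April 1987 starts on a Wednesday; its first Saturday is the 4th, so the 4th Saturday is the 25th — 25 April 1987.

25 April 1987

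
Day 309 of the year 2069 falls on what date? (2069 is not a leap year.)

January has 31 days (309 − 31 = 278 remain).
February has 28 days (278 − 28 = 250 remain).
March has 31 days (250 − 31 = 219 remain).
April has 30 days (219 − 30 = 189 remain).
May has 31 days (189 − 31 = 158 remain).
June has 30 days (158 − 30 = 128 remain).
July has 31 days (128 − 31 = 97 remain).
August has 31 days (97 − 31 = 66 remain).
September has 30 days (66 − 30 = 36 remain).
October has 31 days (36 − 31 = 5 remain).
5 into November → November 5.

November 5, 2069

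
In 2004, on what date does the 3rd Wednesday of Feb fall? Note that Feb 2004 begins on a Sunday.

Feb 2004 begins on a Sunday, so the first Wednesday is Feb 4 (3 days later).
The 3rd Wednesday is 2 weeks later: 4 + 14 = 18.

Feb 18, 2004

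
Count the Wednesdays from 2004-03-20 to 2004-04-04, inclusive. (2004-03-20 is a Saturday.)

2004-03-20 is a Saturday; the first Wednesday on or after it is 2004-03-24 (4 days later).
From 2004-03-24 to 2004-04-04: 7 + 4 = 11 days (rest of March, April).
11 ÷ 7 = 1 full weeks with remainder 4, so 1 more Wednesdays after the first → 2.

2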